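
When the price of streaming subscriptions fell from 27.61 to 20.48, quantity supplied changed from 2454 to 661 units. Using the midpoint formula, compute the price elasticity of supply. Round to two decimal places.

3.88

%Δq = (661 − 2454)/[(2454 + 661)/2] = -1793/1557.5 ≈ -1.1512.
%Δp = (20.48 − 27.61)/[(27.61 + 20.48)/2] = -7.13/24.045 ≈ -0.2965.
Arc elasticity E = %Δq/%Δp ≈ -1.1512/-0.2965 ≈ 3.88.
|E| > 1: supply is elastic over this range.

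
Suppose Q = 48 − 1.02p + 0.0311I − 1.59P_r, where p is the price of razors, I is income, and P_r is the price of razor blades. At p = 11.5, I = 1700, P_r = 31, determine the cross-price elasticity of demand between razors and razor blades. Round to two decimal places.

First evaluate Q: 48 − 1.02(11.5) + 0.0311(1700) − 1.59(31) = 48 − 11.73 + 52.87 − 49.29 = 39.85.
∂Q/∂P_r = −1.59, so E_xy = -1.59·(31/39.85) ≈ -1.24.
E_xy < 0: the goods are complements.

-1.24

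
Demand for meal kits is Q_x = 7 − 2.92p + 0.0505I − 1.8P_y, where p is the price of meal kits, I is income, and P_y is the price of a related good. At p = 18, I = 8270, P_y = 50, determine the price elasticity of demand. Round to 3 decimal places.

At the given point, Q_x = 7 − 2.92(18) + 0.0505(8270) − 1.8(50) = 7 − 52.56 + 417.635 − 90 = 282.075.
∂Q_x/∂p = −2.92, so E_p = (−2.92)·(18/282.075) ≈ -0.186.
|E_p| < 1: demand is inelastic.

-0.186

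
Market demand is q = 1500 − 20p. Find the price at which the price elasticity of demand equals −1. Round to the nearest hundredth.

For linear demand q = a − bp, E = −bp/(a − bp). |E| = 1 ⇒ bp = a − bp ⇒ p = a/(2b).
p = 1500/(2·20) = 37.50.

37.50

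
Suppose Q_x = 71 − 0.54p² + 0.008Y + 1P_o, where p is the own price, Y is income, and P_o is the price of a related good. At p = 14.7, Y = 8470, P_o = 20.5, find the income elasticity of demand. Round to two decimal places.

Q_x = 71 − 0.54(14.7)² + 0.008(8470) + 1(20.5) = 71 − 116.6886 + 67.76 + 20.5 = 42.5714.
∂Q_x/∂Y = +0.008, so E_I = 0.008·(8470/42.5714) ≈ 1.59.
E_I > 1: normal good (luxury).

1.59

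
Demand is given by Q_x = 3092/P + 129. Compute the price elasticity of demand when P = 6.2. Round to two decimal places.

-0.79

At P = 6.2, Q_x = 627.7097.
dQ_x/dP = −3092/P² = −80.437.
Point elasticity E = (dQ_x/dP)·(P/Q_x) = -80.437 × 6.2/627.7097 ≈ -0.79.
|E| < 1, so demand is inelastic at this price.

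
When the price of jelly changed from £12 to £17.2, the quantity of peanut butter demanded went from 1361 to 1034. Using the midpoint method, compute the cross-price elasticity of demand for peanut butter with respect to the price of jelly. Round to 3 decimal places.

%ΔQ_x = (1034 − 1361)/[(1361+1034)/2] = -327/1197.5 ≈ -0.2731.
%ΔP_y = (17.2 − 12)/[(12+17.2)/2] ≈ 0.3562.
E_xy = -0.2731/0.3562 ≈ -0.767.
E_xy < 0, so peanut butter and jelly are complements.

-0.767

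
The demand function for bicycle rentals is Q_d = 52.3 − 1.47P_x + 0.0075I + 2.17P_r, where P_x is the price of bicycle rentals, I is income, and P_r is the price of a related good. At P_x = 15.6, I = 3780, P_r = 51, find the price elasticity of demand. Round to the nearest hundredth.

First evaluate Q_d: 52.3 − 1.47(15.6) + 0.0075(3780) + 2.17(51) = 52.3 − 22.932 + 28.35 + 110.67 = 168.388.
∂Q_d/∂P_x = −1.47, so E_p = (−1.47)·(15.6/168.388) ≈ -0.14.
|E_p| < 1: demand is inelastic.

-0.14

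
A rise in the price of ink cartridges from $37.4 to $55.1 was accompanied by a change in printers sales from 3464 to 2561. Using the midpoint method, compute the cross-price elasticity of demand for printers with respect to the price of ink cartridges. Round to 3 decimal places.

%ΔQ_x = (2561 − 3464)/[(3464+2561)/2] = -903/3012.5 ≈ -0.2998.
%ΔP_y = (55.1 − 37.4)/[(37.4+55.1)/2] ≈ 0.3827.
E_xy = -0.2998/0.3827 ≈ -0.783.
E_xy < 0, so printers and ink cartridges are complements.

-0.783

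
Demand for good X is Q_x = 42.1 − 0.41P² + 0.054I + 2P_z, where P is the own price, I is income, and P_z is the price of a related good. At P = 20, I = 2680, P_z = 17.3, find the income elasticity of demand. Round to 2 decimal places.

Substituting, Q_x = 42.1 − 0.41(20)² + 0.054(2680) + 2(17.3) = 42.1 − 164 + 144.72 + 34.6 = 57.42.
∂Q_x/∂I = +0.054, so E_I = 0.054·(2680/57.42) ≈ 2.52.
E_I > 1: normal good (luxury).

2.52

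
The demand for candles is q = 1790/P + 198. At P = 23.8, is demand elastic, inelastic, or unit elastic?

inelastic

At P = 23.8, q = 273.2101.
dq/dP = −1790/P² = −3.1601.
Point elasticity E = (dq/dP)·(P/q) = -3.1601 × 23.8/273.2101 ≈ -0.275.
|E| ≈ 0.275 < 1, so demand is inelastic.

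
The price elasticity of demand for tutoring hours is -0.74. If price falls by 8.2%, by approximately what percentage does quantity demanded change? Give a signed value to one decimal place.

6.1

%ΔQ ≈ E × %ΔP = (-0.74) × (-8.2%) ≈ 6.1%.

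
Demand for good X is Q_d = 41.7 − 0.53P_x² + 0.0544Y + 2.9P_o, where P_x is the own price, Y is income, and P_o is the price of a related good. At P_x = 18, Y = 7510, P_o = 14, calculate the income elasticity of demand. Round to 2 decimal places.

Q_d = 41.7 − 0.53(18)² + 0.0544(7510) + 2.9(14) = 41.7 − 171.72 + 408.544 + 40.6 = 319.124.
∂Q_d/∂Y = +0.0544, so E_I = 0.0544·(7510/319.124) ≈ 1.28.
E_I > 1: normal good (luxury).

1.28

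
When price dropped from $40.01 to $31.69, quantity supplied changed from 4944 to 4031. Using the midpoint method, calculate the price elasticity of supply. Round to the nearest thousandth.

%Δq = (4031 − 4944)/[(4944 + 4031)/2] = -913/4487.5 ≈ -0.2035.
%ΔP = (31.69 − 40.01)/[(40.01 + 31.69)/2] = -8.32/35.85 ≈ -0.2321.
Arc elasticity E = %Δq/%ΔP ≈ -0.2035/-0.2321 ≈ 0.877.
|E| < 1: supply is inelastic over this range.

0.877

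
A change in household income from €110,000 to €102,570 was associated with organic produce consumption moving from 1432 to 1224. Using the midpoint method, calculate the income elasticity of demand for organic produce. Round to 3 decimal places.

%ΔQ = (1224 − 1432)/[(1432+1224)/2] = -208/1328 ≈ -0.1566.
%ΔI = (102,570 − 110,000)/[(110,000+102,570)/2] = -7430/106285 ≈ -0.0699.
E_I = %ΔQ/%ΔI ≈ 2.241.
E_I > 1: normal good (luxury).

2.241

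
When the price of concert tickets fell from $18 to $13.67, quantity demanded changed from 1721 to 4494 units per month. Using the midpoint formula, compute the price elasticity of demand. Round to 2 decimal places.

%ΔQ = (4494 − 1721)/[(1721 + 4494)/2] = 2773/3107.5 ≈ 0.8924.
%ΔP = (13.67 − 18)/[(18 + 13.67)/2] = -4.33/15.835 ≈ -0.2734.
Arc elasticity E = %ΔQ/%ΔP ≈ 0.8924/-0.2734 ≈ -3.26.
|E| > 1: demand is elastic over this range.

-3.26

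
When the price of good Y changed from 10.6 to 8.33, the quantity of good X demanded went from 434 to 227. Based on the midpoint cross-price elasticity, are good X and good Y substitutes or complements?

%ΔQ_x = (227 − 434)/[(434+227)/2] = -207/330.5 ≈ -0.6263.
%ΔP_y = (8.33 − 10.6)/[(10.6+8.33)/2] ≈ -0.2398.
E_xy = -0.6263/-0.2398 ≈ 2.612.
E_xy > 0, so the goods are substitutes.

substitutes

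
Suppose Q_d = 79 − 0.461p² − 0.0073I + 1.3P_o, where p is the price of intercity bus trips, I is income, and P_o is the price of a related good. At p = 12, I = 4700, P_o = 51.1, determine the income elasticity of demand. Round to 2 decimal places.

Substituting, Q_d = 79 − 0.461(12)² − 0.0073(4700) + 1.3(51.1) = 79 − 66.384 − 34.31 + 66.43 = 44.736.
∂Q_d/∂I = −0.0073, so E_I = -0.0073·(4700/44.736) ≈ -0.77.
E_I < 0: inferior good.

-0.77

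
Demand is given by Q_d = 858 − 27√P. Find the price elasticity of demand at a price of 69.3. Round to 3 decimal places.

At P = 69.3, Q_d = 633.2341.
dQ_d/dP = −27/(2√P) = −27/(2·8.3247).
Point elasticity E = (dQ_d/dP)·(P/Q_d) = -1.6217 × 69.3/633.2341 ≈ -0.177.
|E| < 1, so demand is inelastic at this price.

-0.177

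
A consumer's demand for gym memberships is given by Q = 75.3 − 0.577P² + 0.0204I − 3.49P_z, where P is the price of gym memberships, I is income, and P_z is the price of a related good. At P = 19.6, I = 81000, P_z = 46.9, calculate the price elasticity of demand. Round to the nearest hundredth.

-0.33

Q = 75.3 − 0.577(19.6)² + 0.0204(81000) − 3.49(46.9) = 75.3 − 221.6603 + 1652.4 − 163.681 = 1342.3587.
∂Q/∂P = −2·0.577·P = -22.6184, so E_p = -22.6184·(19.6/1342.3587) ≈ -0.33.
|E_p| < 1: demand is inelastic.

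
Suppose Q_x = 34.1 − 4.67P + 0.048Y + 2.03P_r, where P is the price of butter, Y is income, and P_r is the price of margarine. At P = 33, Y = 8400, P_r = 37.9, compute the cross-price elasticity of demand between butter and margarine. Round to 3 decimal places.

At the given point, Q_x = 34.1 − 4.67(33) + 0.048(8400) + 2.03(37.9) = 34.1 − 154.11 + 403.2 + 76.937 = 360.127.
∂Q_x/∂P_r = +2.03, so E_xy = 2.03·(37.9/360.127) ≈ 0.214.
E_xy > 0: the goods are substitutes.

0.214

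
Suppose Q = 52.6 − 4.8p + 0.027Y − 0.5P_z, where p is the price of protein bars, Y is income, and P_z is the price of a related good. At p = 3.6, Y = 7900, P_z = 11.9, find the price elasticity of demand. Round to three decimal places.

-0.071

At the given point, Q = 52.6 − 4.8(3.6) + 0.027(7900) − 0.5(11.9) = 52.6 − 17.28 + 213.3 − 5.95 = 242.67.
∂Q/∂p = −4.8, so E_p = (−4.8)·(3.6/242.67) ≈ -0.071.
|E_p| < 1: demand is inelastic.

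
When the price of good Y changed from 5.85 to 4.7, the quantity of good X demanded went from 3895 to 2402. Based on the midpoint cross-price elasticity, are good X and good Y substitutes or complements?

%ΔQ_x = (2402 − 3895)/[(3895+2402)/2] = -1493/3148.5 ≈ -0.4742.
%ΔP_y = (4.7 − 5.85)/[(5.85+4.7)/2] ≈ -0.2180.
E_xy = -0.4742/-0.2180 ≈ 2.175.
E_xy > 0, so the goods are substitutes.

substitutes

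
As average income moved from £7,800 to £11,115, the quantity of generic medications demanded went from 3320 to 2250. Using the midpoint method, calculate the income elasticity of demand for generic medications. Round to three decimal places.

%ΔQ = (2250 − 3320)/[(3320+2250)/2] = -1070/2785 ≈ -0.3842.
%ΔM = (11,115 − 7,800)/[(7,800+11,115)/2] = 3315/9457.5 ≈ 0.3505.
E_I = %ΔQ/%ΔM ≈ -1.096.
E_I < 0: inferior good.

-1.096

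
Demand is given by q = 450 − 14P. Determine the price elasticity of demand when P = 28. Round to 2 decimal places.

-6.76

At P = 28, q = 58.
dq/dP = −14.
Point elasticity E = (dq/dP)·(P/q) = -14 × 28/58 ≈ -6.76.
|E| > 1, so demand is elastic at this price.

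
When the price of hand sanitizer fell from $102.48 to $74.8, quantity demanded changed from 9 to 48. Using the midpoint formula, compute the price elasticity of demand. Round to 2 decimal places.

-4.38

%ΔQ = (48 − 9)/[(9 + 48)/2] = 39/28.5 ≈ 1.3684.
%ΔP = (74.8 − 102.48)/[(102.48 + 74.8)/2] = -27.68/88.64 ≈ -0.3123.
Arc elasticity E = %ΔQ/%ΔP ≈ 1.3684/-0.3123 ≈ -4.38.
|E| > 1: demand is elastic over this range.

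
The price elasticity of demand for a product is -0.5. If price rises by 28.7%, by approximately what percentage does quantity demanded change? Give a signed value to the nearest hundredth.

%ΔQ ≈ E × %ΔP = (-0.5) × (28.7%) = -14.35%.

-14.35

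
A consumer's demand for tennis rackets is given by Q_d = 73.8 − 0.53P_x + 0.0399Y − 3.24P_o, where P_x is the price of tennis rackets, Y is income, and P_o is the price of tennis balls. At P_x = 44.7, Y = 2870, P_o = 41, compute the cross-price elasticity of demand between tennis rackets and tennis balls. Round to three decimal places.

Substituting, Q_d = 73.8 − 0.53(44.7) + 0.0399(2870) − 3.24(41) = 73.8 − 23.691 + 114.513 − 132.84 = 31.782.
∂Q_d/∂P_o = −3.24, so E_xy = -3.24·(41/31.782) ≈ -4.180.
E_xy < 0: the goods are complements.

-4.180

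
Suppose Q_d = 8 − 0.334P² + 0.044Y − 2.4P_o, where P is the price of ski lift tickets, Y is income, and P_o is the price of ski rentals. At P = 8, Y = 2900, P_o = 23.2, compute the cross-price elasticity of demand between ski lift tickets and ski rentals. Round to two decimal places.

-0.95

Substituting, Q_d = 8 − 0.334(8)² + 0.044(2900) − 2.4(23.2) = 8 − 21.376 + 127.6 − 55.68 = 58.544.
∂Q_d/∂P_o = −2.4, so E_xy = -2.4·(23.2/58.544) ≈ -0.95.
E_xy < 0: the goods are complements.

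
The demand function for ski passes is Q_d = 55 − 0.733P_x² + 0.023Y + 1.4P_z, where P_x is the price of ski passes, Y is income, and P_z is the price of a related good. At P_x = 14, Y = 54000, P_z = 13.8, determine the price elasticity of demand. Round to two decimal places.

First evaluate Q_d: 55 − 0.733(14)² + 0.023(54000) + 1.4(13.8) = 55 − 143.668 + 1242 + 19.32 = 1172.652.
∂Q_d/∂P_x = −2·0.733·P_x = -20.524, so E_p = -20.524·(14/1172.652) ≈ -0.25.
|E_p| < 1: demand is inelastic.

-0.25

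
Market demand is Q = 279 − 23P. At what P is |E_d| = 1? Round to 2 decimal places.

For linear demand Q = a − bP, E = −bP/(a − bP). |E| = 1 ⇒ bP = a − bP ⇒ P = a/(2b).
P = 279/(2·23) ≈ 6.07.

6.07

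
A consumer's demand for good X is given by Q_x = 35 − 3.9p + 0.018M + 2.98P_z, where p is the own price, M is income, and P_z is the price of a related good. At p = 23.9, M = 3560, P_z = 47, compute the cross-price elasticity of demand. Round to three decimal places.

0.960

Substituting, Q_x = 35 − 3.9(23.9) + 0.018(3560) + 2.98(47) = 35 − 93.21 + 64.08 + 140.06 = 145.93.
∂Q_x/∂P_z = +2.98, so E_xy = 2.98·(47/145.93) ≈ 0.960.
E_xy > 0: the goods are substitutes.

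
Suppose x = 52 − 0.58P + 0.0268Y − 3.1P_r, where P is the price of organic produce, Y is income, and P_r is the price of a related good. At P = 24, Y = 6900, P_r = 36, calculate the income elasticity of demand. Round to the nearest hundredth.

1.66

First evaluate x: 52 − 0.58(24) + 0.0268(6900) − 3.1(36) = 52 − 13.92 + 184.92 − 111.6 = 111.4.
∂x/∂Y = +0.0268, so E_I = 0.0268·(6900/111.4) ≈ 1.66.
E_I > 1: normal good (luxury).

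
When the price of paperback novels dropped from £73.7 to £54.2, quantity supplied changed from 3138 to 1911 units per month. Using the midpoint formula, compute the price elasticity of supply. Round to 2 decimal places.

%Δq = (1911 − 3138)/[(3138 + 1911)/2] = -1227/2524.5 ≈ -0.4860.
%Δp = (54.2 − 73.7)/[(73.7 + 54.2)/2] = -19.5/63.95 ≈ -0.3049.
Arc elasticity E = %Δq/%Δp ≈ -0.4860/-0.3049 ≈ 1.59.
|E| > 1: supply is elastic over this range.

1.59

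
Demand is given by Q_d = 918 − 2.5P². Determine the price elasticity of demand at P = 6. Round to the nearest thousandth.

-0.217

At P = 6, Q_d = 828.
dQ_d/dP = −2·2.5·P = −30.
Point elasticity E = (dQ_d/dP)·(P/Q_d) = -30 × 6/828 ≈ -0.217.
|E| < 1, so demand is inelastic at this price.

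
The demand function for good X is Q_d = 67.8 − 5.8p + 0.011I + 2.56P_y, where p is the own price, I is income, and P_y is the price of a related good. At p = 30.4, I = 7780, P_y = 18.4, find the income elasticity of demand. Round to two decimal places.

At the given point, Q_d = 67.8 − 5.8(30.4) + 0.011(7780) + 2.56(18.4) = 67.8 − 176.32 + 85.58 + 47.104 = 24.164.
∂Q_d/∂I = +0.011, so E_I = 0.011·(7780/24.164) ≈ 3.54.
E_I > 1: normal good (luxury).

3.54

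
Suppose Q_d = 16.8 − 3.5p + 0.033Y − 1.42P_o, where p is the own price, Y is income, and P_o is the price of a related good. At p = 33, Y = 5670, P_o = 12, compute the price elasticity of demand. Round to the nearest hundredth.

-1.62

At the given point, Q_d = 16.8 − 3.5(33) + 0.033(5670) − 1.42(12) = 16.8 − 115.5 + 187.11 − 17.04 = 71.37.
∂Q_d/∂p = −3.5, so E_p = (−3.5)·(33/71.37) ≈ -1.62.
|E_p| > 1: demand is elastic.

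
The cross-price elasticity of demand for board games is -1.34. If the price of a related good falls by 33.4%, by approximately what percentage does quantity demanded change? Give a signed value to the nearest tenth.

44.8

%ΔQ ≈ E × %ΔP_y = (-1.34) × (-33.4%) ≈ 44.8%.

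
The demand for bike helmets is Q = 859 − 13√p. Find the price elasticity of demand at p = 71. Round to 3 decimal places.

At p = 71, Q = 749.4601.
dQ/dp = −13/(2√p) = −13/(2·8.4261).
Point elasticity E = (dQ/dp)·(p/Q) = -0.7714 × 71/749.4601 ≈ -0.073.
|E| < 1, so demand is inelastic at this price.

-0.073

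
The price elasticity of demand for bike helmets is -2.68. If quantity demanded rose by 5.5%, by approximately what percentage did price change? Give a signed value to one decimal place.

-2.1

%ΔQ ≈ E × %ΔP ⇒ %ΔP = %ΔQ / E = (5.5%)/(-2.68) ≈ -2.1%.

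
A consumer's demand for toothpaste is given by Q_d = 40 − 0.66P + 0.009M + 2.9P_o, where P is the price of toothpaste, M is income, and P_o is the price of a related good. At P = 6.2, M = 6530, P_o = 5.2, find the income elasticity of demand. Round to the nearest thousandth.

0.535

At the given point, Q_d = 40 − 0.66(6.2) + 0.009(6530) + 2.9(5.2) = 40 − 4.092 + 58.77 + 15.08 = 109.758.
∂Q_d/∂M = +0.009, so E_I = 0.009·(6530/109.758) ≈ 0.535.
E_I ∈ (0,1): normal good (necessity).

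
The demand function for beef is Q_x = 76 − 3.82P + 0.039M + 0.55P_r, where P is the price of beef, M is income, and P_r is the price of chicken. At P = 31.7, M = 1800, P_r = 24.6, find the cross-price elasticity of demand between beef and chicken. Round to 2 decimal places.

Evaluating quantity at (P, M, P_r) gives Q_x = 76 − 3.82(31.7) + 0.039(1800) + 0.55(24.6) = 76 − 121.094 + 70.2 + 13.53 = 38.636.
∂Q_x/∂P_r = +0.55, so E_xy = 0.55·(24.6/38.636) ≈ 0.35.
E_xy > 0: the goods are substitutes.

0.35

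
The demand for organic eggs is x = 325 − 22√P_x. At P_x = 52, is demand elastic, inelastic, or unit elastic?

At P_x = 52, x = 166.3557.
dx/dP_x = −22/(2√P_x) = −22/(2·7.2111).
Point elasticity E = (dx/dP_x)·(P_x/x) = -1.5254 × 52/166.3557 ≈ -0.477.
|E| ≈ 0.477 < 1, so demand is inelastic.

inelastic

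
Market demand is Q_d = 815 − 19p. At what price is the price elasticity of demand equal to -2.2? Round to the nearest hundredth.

Set −bp/(a − bp) = −2.2 ⇒ bp = 2.2(a − bp) ⇒ bp(1+2.2) = 2.2·a.
p = 2.2·815/(19·3.2) ≈ 29.49.

29.49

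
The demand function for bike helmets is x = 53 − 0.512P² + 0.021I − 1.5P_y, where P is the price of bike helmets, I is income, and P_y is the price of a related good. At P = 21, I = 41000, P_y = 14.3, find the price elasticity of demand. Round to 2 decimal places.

-0.68

x = 53 − 0.512(21)² + 0.021(41000) − 1.5(14.3) = 53 − 225.792 + 861 − 21.45 = 666.758.
∂x/∂P = −2·0.512·P = -21.504, so E_p = -21.504·(21/666.758) ≈ -0.68.
|E_p| < 1: demand is inelastic.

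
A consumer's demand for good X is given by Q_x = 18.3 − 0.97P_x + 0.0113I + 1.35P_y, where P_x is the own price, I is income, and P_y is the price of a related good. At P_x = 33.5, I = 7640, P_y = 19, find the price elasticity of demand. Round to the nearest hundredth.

-0.33

Q_x = 18.3 − 0.97(33.5) + 0.0113(7640) + 1.35(19) = 18.3 − 32.495 + 86.332 + 25.65 = 97.787.
∂Q_x/∂P_x = −0.97, so E_p = (−0.97)·(33.5/97.787) ≈ -0.33.
|E_p| < 1: demand is inelastic.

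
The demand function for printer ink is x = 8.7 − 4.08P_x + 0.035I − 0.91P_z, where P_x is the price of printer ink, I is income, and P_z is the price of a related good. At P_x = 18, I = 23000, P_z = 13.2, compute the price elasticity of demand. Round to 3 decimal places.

First evaluate x: 8.7 − 4.08(18) + 0.035(23000) − 0.91(13.2) = 8.7 − 73.44 + 805 − 12.012 = 728.248.
∂x/∂P_x = −4.08, so E_p = (−4.08)·(18/728.248) ≈ -0.101.
|E_p| < 1: demand is inelastic.

-0.101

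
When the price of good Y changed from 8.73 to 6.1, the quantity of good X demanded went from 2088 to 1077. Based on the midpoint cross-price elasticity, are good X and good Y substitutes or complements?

substitutes

%ΔQ_x = (1077 − 2088)/[(2088+1077)/2] = -1011/1582.5 ≈ -0.6389.
%ΔP_y = (6.1 − 8.73)/[(8.73+6.1)/2] ≈ -0.3547.
E_xy = -0.6389/-0.3547 ≈ 1.801.
E_xy > 0, so the goods are substitutes.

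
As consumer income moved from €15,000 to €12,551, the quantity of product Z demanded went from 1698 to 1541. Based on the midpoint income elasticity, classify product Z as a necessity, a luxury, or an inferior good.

%ΔQ = (1541 − 1698)/[(1698+1541)/2] = -157/1619.5 ≈ -0.0969.
%ΔI = (12,551 − 15,000)/[(15,000+12,551)/2] = -2449/13775.5 ≈ -0.1778.
E_I = %ΔQ/%ΔI ≈ 0.545.
E_I ∈ (0,1): normal good (necessity).

necessity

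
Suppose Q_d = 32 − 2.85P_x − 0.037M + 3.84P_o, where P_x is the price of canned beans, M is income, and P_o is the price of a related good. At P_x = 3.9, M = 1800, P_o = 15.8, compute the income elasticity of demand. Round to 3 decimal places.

-4.453

Substituting, Q_d = 32 − 2.85(3.9) − 0.037(1800) + 3.84(15.8) = 32 − 11.115 − 66.6 + 60.672 = 14.957.
∂Q_d/∂M = −0.037, so E_I = -0.037·(1800/14.957) ≈ -4.453.
E_I < 0: inferior good.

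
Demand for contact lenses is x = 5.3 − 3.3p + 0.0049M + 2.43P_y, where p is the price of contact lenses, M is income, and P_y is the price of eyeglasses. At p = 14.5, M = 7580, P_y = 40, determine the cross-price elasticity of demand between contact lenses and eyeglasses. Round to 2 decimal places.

1.06

First evaluate x: 5.3 − 3.3(14.5) + 0.0049(7580) + 2.43(40) = 5.3 − 47.85 + 37.142 + 97.2 = 91.792.
∂x/∂P_y = +2.43, so E_xy = 2.43·(40/91.792) ≈ 1.06.
E_xy > 0: the goods are substitutes.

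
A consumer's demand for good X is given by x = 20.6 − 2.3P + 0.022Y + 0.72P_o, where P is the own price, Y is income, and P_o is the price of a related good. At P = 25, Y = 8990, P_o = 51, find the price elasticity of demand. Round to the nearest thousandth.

-0.291

x = 20.6 − 2.3(25) + 0.022(8990) + 0.72(51) = 20.6 − 57.5 + 197.78 + 36.72 = 197.6.
∂x/∂P = −2.3, so E_p = (−2.3)·(25/197.6) ≈ -0.291.
|E_p| < 1: demand is inelastic.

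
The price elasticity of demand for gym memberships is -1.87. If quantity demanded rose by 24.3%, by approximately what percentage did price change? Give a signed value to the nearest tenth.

%ΔQ ≈ E × %ΔP ⇒ %ΔP = %ΔQ / E = (24.3%)/(-1.87) ≈ -13.0%.

-13.0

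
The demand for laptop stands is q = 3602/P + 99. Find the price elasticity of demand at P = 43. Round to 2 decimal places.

At P = 43, q = 182.7674.
dq/dP = −3602/P² = −1.9481.
Point elasticity E = (dq/dP)·(P/q) = -1.9481 × 43/182.7674 ≈ -0.46.
|E| < 1, so demand is inelastic at this price.

-0.46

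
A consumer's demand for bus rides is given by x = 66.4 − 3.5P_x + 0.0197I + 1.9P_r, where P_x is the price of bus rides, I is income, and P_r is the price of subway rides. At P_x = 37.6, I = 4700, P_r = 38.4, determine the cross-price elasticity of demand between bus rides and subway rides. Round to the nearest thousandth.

x = 66.4 − 3.5(37.6) + 0.0197(4700) + 1.9(38.4) = 66.4 − 131.6 + 92.59 + 72.96 = 100.35.
∂x/∂P_r = +1.9, so E_xy = 1.9·(38.4/100.35) ≈ 0.727.
E_xy > 0: the goods are substitutes.

0.727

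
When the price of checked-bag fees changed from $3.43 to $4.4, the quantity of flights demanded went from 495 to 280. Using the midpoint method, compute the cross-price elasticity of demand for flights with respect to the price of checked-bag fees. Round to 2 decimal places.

-2.24

%ΔQ_x = (280 − 495)/[(495+280)/2] = -215/387.5 ≈ -0.5548.
%ΔP_y = (4.4 − 3.43)/[(3.43+4.4)/2] ≈ 0.2478.
E_xy = -0.5548/0.2478 ≈ -2.24.
E_xy < 0, so flights and checked-bag fees are complements.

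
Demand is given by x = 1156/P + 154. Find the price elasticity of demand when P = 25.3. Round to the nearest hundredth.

-0.23

At P = 25.3, x = 199.6917.
dx/dP = −1156/P² = −1.806.
Point elasticity E = (dx/dP)·(P/x) = -1.806 × 25.3/199.6917 ≈ -0.23.
|E| < 1, so demand is inelastic at this price.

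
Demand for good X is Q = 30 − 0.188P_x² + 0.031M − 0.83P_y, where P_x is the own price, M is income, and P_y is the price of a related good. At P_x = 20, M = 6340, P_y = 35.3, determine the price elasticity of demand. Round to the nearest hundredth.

-1.23

First evaluate Q: 30 − 0.188(20)² + 0.031(6340) − 0.83(35.3) = 30 − 75.2 + 196.54 − 29.299 = 122.041.
∂Q/∂P_x = −2·0.188·P_x = -7.52, so E_p = -7.52·(20/122.041) ≈ -1.23.
|E_p| > 1: demand is elastic.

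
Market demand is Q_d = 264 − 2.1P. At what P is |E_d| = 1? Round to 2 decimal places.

For linear demand Q_d = a − bP, E = −bP/(a − bP). |E| = 1 ⇒ bP = a − bP ⇒ P = a/(2b).
P = 264/(2·2.1) ≈ 62.86.

62.86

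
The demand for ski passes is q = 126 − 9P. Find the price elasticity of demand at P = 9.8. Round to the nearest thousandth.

-2.333

At P = 9.8, q = 37.8.
dq/dP = −9.
Point elasticity E = (dq/dP)·(P/q) = -9 × 9.8/37.8 ≈ -2.333.
|E| > 1, so demand is elastic at this price.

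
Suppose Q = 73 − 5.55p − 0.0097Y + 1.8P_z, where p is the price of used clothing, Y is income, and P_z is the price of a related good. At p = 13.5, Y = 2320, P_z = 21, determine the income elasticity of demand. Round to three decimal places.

-1.683

Substituting, Q = 73 − 5.55(13.5) − 0.0097(2320) + 1.8(21) = 73 − 74.925 − 22.504 + 37.8 = 13.371.
∂Q/∂Y = −0.0097, so E_I = -0.0097·(2320/13.371) ≈ -1.683.
E_I < 0: inferior good.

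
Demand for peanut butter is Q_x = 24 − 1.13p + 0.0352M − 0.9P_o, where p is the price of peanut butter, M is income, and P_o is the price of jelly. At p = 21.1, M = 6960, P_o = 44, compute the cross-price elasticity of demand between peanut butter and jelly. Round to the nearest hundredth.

First evaluate Q_x: 24 − 1.13(21.1) + 0.0352(6960) − 0.9(44) = 24 − 23.843 + 244.992 − 39.6 = 205.549.
∂Q_x/∂P_o = −0.9, so E_xy = -0.9·(44/205.549) ≈ -0.19.
E_xy < 0: the goods are complements.

-0.19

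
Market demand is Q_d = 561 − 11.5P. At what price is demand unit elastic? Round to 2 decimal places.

24.39

For linear demand Q_d = a − bP, E = −bP/(a − bP). |E| = 1 ⇒ bP = a − bP ⇒ P = a/(2b).
P = 561/(2·11.5) ≈ 24.39.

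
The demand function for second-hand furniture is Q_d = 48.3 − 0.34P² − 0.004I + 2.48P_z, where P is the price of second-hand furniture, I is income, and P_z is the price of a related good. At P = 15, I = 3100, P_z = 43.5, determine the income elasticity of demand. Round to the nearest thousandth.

-0.184

Q_d = 48.3 − 0.34(15)² − 0.004(3100) + 2.48(43.5) = 48.3 − 76.5 − 12.4 + 107.88 = 67.28.
∂Q_d/∂I = −0.004, so E_I = -0.004·(3100/67.28) ≈ -0.184.
E_I < 0: inferior good.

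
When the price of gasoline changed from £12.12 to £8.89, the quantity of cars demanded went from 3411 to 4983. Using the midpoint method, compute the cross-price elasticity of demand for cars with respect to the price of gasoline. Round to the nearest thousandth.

%ΔQ_x = (4983 − 3411)/[(3411+4983)/2] = 1572/4197 ≈ 0.3746.
%ΔP_y = (8.89 − 12.12)/[(12.12+8.89)/2] ≈ -0.3075.
E_xy = 0.3746/-0.3075 ≈ -1.218.
E_xy < 0, so cars and gasoline are complements.

-1.218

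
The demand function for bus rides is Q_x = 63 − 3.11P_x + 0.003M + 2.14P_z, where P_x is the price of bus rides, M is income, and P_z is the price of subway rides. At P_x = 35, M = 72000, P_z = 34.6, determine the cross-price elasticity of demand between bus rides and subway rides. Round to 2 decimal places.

Q_x = 63 − 3.11(35) + 0.003(72000) + 2.14(34.6) = 63 − 108.85 + 216 + 74.044 = 244.194.
∂Q_x/∂P_z = +2.14, so E_xy = 2.14·(34.6/244.194) ≈ 0.30.
E_xy > 0: the goods are substitutes.

0.30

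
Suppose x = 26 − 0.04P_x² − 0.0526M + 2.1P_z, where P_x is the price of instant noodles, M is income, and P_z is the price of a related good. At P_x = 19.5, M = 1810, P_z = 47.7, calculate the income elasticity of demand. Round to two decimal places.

-6.04

Substituting, x = 26 − 0.04(19.5)² − 0.0526(1810) + 2.1(47.7) = 26 − 15.21 − 95.206 + 100.17 = 15.754.
∂x/∂M = −0.0526, so E_I = -0.0526·(1810/15.754) ≈ -6.04.
E_I < 0: inferior good.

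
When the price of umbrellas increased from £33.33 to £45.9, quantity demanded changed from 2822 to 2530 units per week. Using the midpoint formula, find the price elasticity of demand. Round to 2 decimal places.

%Δq = (2530 − 2822)/[(2822 + 2530)/2] = -292/2676 ≈ -0.1091.
%ΔP = (45.9 − 33.33)/[(33.33 + 45.9)/2] = 12.57/39.615 ≈ 0.3173.
Arc elasticity E = %Δq/%ΔP ≈ -0.1091/0.3173 ≈ -0.34.
|E| < 1: demand is inelastic over this range.

-0.34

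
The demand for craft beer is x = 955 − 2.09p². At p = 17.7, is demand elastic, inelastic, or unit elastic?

elastic

At p = 17.7, x = 300.2239.
dx/dp = −2·2.09·p = −73.986.
Point elasticity E = (dx/dp)·(p/x) = -73.986 × 17.7/300.2239 ≈ -4.362.
|E| ≈ 4.362 > 1, so demand is elastic.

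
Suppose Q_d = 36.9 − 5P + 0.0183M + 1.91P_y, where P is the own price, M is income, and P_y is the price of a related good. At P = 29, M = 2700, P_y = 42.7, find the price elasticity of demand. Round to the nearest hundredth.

-6.34

Substituting, Q_d = 36.9 − 5(29) + 0.0183(2700) + 1.91(42.7) = 36.9 − 145 + 49.41 + 81.557 = 22.867.
∂Q_d/∂P = −5, so E_p = (−5)·(29/22.867) ≈ -6.34.
|E_p| > 1: demand is elastic.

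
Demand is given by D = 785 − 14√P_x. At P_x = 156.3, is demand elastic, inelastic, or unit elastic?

inelastic

At P_x = 156.3, D = 609.972.
dD/dP_x = −14/(2√P_x) = −14/(2·12.502).
Point elasticity E = (dD/dP_x)·(P_x/D) = -0.5599 × 156.3/609.972 ≈ -0.143.
|E| ≈ 0.143 < 1, so demand is inelastic.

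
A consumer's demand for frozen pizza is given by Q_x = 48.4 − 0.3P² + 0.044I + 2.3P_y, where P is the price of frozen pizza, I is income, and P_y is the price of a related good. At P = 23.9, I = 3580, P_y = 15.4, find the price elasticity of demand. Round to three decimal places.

-4.898

Q_x = 48.4 − 0.3(23.9)² + 0.044(3580) + 2.3(15.4) = 48.4 − 171.363 + 157.52 + 35.42 = 69.977.
∂Q_x/∂P = −2·0.3·P = -14.34, so E_p = -14.34·(23.9/69.977) ≈ -4.898.
|E_p| > 1: demand is elastic.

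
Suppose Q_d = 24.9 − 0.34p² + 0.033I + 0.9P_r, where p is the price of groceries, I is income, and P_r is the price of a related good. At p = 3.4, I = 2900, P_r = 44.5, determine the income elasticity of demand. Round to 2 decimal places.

Q_d = 24.9 − 0.34(3.4)² + 0.033(2900) + 0.9(44.5) = 24.9 − 3.9304 + 95.7 + 40.05 = 156.7196.
∂Q_d/∂I = +0.033, so E_I = 0.033·(2900/156.7196) ≈ 0.61.
E_I ∈ (0,1): normal good (necessity).

0.61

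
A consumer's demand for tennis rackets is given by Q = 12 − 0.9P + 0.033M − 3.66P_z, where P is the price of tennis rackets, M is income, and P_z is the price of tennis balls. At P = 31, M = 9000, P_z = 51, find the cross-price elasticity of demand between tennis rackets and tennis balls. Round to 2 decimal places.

-1.98

Q = 12 − 0.9(31) + 0.033(9000) − 3.66(51) = 12 − 27.9 + 297 − 186.66 = 94.44.
∂Q/∂P_z = −3.66, so E_xy = -3.66·(51/94.44) ≈ -1.98.
E_xy < 0: the goods are complements.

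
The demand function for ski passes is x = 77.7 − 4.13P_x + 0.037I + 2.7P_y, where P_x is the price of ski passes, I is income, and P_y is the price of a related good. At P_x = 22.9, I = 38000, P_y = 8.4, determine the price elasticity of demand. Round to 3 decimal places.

-0.067

Substituting, x = 77.7 − 4.13(22.9) + 0.037(38000) + 2.7(8.4) = 77.7 − 94.577 + 1406 + 22.68 = 1411.803.
∂x/∂P_x = −4.13, so E_p = (−4.13)·(22.9/1411.803) ≈ -0.067.
|E_p| < 1: demand is inelastic.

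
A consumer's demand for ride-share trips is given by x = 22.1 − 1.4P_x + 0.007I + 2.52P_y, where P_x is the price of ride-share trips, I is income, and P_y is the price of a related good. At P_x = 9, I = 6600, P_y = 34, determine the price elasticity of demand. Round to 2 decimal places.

First evaluate x: 22.1 − 1.4(9) + 0.007(6600) + 2.52(34) = 22.1 − 12.6 + 46.2 + 85.68 = 141.38.
∂x/∂P_x = −1.4, so E_p = (−1.4)·(9/141.38) ≈ -0.09.
|E_p| < 1: demand is inelastic.

-0.09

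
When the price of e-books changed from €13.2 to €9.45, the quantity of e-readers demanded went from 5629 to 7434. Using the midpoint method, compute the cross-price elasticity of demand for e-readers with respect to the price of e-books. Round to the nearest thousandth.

%ΔQ_x = (7434 − 5629)/[(5629+7434)/2] = 1805/6531.5 ≈ 0.2764.
%ΔP_y = (9.45 − 13.2)/[(13.2+9.45)/2] ≈ -0.3311.
E_xy = 0.2764/-0.3311 ≈ -0.835.
E_xy < 0, so e-readers and e-books are complements.

-0.835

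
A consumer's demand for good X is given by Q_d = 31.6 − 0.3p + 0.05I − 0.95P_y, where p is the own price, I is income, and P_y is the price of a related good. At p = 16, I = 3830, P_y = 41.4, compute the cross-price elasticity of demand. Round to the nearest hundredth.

First evaluate Q_d: 31.6 − 0.3(16) + 0.05(3830) − 0.95(41.4) = 31.6 − 4.8 + 191.5 − 39.33 = 178.97.
∂Q_d/∂P_y = −0.95, so E_xy = -0.95·(41.4/178.97) ≈ -0.22.
E_xy < 0: the goods are complements.

-0.22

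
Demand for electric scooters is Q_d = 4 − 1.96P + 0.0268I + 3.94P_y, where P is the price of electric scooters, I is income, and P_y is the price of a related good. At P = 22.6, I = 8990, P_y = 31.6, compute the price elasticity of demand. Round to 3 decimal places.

-0.136

Substituting, Q_d = 4 − 1.96(22.6) + 0.0268(8990) + 3.94(31.6) = 4 − 44.296 + 240.932 + 124.504 = 325.14.
∂Q_d/∂P = −1.96, so E_p = (−1.96)·(22.6/325.14) ≈ -0.136.
|E_p| < 1: demand is inelastic.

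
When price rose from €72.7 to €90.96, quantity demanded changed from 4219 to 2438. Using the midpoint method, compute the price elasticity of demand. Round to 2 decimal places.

-2.40

%ΔQ = (2438 − 4219)/[(4219 + 2438)/2] = -1781/3328.5 ≈ -0.5351.
%Δp = (90.96 − 72.7)/[(72.7 + 90.96)/2] = 18.26/81.83 ≈ 0.2231.
Arc elasticity E = %ΔQ/%Δp ≈ -0.5351/0.2231 ≈ -2.40.
|E| > 1: demand is elastic over this range.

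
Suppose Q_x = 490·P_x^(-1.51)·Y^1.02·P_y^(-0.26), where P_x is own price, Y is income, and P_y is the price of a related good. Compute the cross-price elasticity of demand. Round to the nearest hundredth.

-0.26

For a Cobb–Douglas (constant-elasticity) form Q_x = A·P_y^α·…, the elasticity with respect to P_y equals the exponent α at every point.
Here the exponent on P_y is -0.26, so the cross-price elasticity of demand is -0.26.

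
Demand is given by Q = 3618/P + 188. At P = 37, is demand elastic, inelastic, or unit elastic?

At P = 37, Q = 285.7838.
dQ/dP = −3618/P² = −2.6428.
Point elasticity E = (dQ/dP)·(P/Q) = -2.6428 × 37/285.7838 ≈ -0.342.
|E| ≈ 0.342 < 1, so demand is inelastic.

inelastic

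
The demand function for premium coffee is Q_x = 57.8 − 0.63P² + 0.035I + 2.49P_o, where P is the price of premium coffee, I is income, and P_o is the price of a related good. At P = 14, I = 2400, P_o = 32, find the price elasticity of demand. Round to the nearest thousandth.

Evaluating quantity at (P, I, P_o) gives Q_x = 57.8 − 0.63(14)² + 0.035(2400) + 2.49(32) = 57.8 − 123.48 + 84 + 79.68 = 98.
∂Q_x/∂P = −2·0.63·P = -17.64, so E_p = -17.64·(14/98) ≈ -2.520.
|E_p| > 1: demand is elastic.

-2.520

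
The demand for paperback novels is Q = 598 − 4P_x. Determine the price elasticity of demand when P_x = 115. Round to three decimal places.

-3.333

At P_x = 115, Q = 138.
dQ/dP_x = −4.
Point elasticity E = (dQ/dP_x)·(P_x/Q) = -4 × 115/138 ≈ -3.333.
|E| > 1, so demand is elastic at this price.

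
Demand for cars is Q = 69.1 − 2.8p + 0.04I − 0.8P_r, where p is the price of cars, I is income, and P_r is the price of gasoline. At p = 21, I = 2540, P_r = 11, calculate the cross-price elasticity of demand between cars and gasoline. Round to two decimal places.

-0.09

At the given point, Q = 69.1 − 2.8(21) + 0.04(2540) − 0.8(11) = 69.1 − 58.8 + 101.6 − 8.8 = 103.1.
∂Q/∂P_r = −0.8, so E_xy = -0.8·(11/103.1) ≈ -0.09.
E_xy < 0: the goods are complements.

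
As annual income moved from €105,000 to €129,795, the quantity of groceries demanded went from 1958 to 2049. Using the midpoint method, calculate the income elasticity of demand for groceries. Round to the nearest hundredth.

%ΔQ = (2049 − 1958)/[(1958+2049)/2] = 91/2003.5 ≈ 0.0454.
%ΔM = (129,795 − 105,000)/[(105,000+129,795)/2] = 24795/117397.5 ≈ 0.2112.
E_I = %ΔQ/%ΔM ≈ 0.22.
E_I ∈ (0,1): normal good (necessity).

0.22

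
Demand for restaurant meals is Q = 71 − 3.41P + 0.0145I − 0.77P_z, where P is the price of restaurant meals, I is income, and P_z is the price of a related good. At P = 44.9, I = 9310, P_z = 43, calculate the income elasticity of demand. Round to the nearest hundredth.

At the given point, Q = 71 − 3.41(44.9) + 0.0145(9310) − 0.77(43) = 71 − 153.109 + 134.995 − 33.11 = 19.776.
∂Q/∂I = +0.0145, so E_I = 0.0145·(9310/19.776) ≈ 6.83.
E_I > 1: normal good (luxury).

6.83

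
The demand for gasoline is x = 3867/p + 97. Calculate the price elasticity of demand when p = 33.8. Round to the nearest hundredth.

At p = 33.8, x = 211.4083.
dx/dp = −3867/p² = −3.3849.
Point elasticity E = (dx/dp)·(p/x) = -3.3849 × 33.8/211.4083 ≈ -0.54.
|E| < 1, so demand is inelastic at this price.

-0.54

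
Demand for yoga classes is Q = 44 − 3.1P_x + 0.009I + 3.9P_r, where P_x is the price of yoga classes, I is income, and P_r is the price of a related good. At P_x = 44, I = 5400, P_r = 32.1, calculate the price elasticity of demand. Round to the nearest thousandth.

Q = 44 − 3.1(44) + 0.009(5400) + 3.9(32.1) = 44 − 136.4 + 48.6 + 125.19 = 81.39.
∂Q/∂P_x = −3.1, so E_p = (−3.1)·(44/81.39) ≈ -1.676.
|E_p| > 1: demand is elastic.

-1.676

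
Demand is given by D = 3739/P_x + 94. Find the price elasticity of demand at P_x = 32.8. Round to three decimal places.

-0.548

At P_x = 32.8, D = 207.9939.
dD/dP_x = −3739/P_x² = −3.4754.
Point elasticity E = (dD/dP_x)·(P_x/D) = -3.4754 × 32.8/207.9939 ≈ -0.548.
|E| < 1, so demand is inelastic at this price.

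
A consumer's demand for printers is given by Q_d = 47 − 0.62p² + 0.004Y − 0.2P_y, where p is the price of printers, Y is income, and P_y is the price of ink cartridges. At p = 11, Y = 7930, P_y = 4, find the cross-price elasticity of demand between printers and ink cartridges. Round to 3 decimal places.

Evaluating quantity at (p, Y, P_y) gives Q_d = 47 − 0.62(11)² + 0.004(7930) − 0.2(4) = 47 − 75.02 + 31.72 − 0.8 = 2.9.
∂Q_d/∂P_y = −0.2, so E_xy = -0.2·(4/2.9) ≈ -0.276.
E_xy < 0: the goods are complements.

-0.276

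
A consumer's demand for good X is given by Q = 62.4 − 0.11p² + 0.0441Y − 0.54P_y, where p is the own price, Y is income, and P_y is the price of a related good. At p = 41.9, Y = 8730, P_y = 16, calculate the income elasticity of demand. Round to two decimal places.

At the given point, Q = 62.4 − 0.11(41.9)² + 0.0441(8730) − 0.54(16) = 62.4 − 193.1171 + 384.993 − 8.64 = 245.6359.
∂Q/∂Y = +0.0441, so E_I = 0.0441·(8730/245.6359) ≈ 1.57.
E_I > 1: normal good (luxury).

1.57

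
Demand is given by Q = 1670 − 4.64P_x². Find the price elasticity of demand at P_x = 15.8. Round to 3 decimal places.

At P_x = 15.8, Q = 511.6704.
dQ/dP_x = −2·4.64·P_x = −146.624.
Point elasticity E = (dQ/dP_x)·(P_x/Q) = -146.624 × 15.8/511.6704 ≈ -4.528.
|E| > 1, so demand is elastic at this price.

-4.528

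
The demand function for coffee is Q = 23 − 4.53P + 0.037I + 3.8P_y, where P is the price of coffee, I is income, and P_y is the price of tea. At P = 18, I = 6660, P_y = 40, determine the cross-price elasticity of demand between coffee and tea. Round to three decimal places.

Evaluating quantity at (P, I, P_y) gives Q = 23 − 4.53(18) + 0.037(6660) + 3.8(40) = 23 − 81.54 + 246.42 + 152 = 339.88.
∂Q/∂P_y = +3.8, so E_xy = 3.8·(40/339.88) ≈ 0.447.
E_xy > 0: the goods are substitutes.

0.447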